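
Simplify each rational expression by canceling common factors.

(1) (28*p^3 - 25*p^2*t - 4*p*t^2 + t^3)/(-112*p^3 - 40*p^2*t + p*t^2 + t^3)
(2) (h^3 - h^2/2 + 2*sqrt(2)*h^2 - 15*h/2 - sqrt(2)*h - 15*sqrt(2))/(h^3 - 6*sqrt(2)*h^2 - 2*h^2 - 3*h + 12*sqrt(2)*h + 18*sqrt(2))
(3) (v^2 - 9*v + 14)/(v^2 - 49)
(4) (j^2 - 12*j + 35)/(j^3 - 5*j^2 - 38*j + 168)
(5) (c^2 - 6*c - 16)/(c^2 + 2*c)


(1) = (-p + t)/(4*p + t)
(2) = (2*h^2 + h*(5 + 4*sqrt(2)) + 10*sqrt(2))/(2*h^2 + h*(2 - 12*sqrt(2)) - 12*sqrt(2))
(3) = (v - 2)/(v + 7)
(4) = (j - 5)/(j^2 + 2*j - 24)
(5) = (c - 8)/c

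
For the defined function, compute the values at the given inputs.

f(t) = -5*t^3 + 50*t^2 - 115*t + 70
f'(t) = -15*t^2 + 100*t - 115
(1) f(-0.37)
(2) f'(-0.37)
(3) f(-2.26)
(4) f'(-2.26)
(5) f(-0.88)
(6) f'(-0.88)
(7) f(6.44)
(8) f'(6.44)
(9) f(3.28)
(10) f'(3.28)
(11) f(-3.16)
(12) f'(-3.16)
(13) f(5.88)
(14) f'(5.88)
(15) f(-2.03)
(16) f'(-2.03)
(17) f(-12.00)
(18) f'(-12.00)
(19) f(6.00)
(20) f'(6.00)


(1) = 119.65
(2) = -154.05
(3) = 643.00
(4) = -417.61
(5) = 213.33
(6) = -214.62
(7) = 67.63
(8) = -93.10
(9) = 54.28
(10) = 51.62
(11) = 1090.45
(12) = -580.78
(13) = 106.03
(14) = -45.62
(15) = 551.32
(16) = -379.81
(17) = 17290.00
(18) = -3475.00
(19) = 100.00
(20) = -55.00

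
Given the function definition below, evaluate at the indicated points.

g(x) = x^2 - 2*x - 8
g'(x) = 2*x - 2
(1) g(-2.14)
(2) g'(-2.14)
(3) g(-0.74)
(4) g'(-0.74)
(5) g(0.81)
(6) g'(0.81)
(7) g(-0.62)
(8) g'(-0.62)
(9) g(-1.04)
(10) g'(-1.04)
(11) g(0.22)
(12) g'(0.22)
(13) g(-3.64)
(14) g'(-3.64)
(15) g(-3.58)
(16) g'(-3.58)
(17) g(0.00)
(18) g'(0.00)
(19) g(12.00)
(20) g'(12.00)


(1) = 0.86
(2) = -6.28
(3) = -5.97
(4) = -3.48
(5) = -8.96
(6) = -0.38
(7) = -6.38
(8) = -3.24
(9) = -4.84
(10) = -4.08
(11) = -8.39
(12) = -1.56
(13) = 12.53
(14) = -9.28
(15) = 11.98
(16) = -9.16
(17) = -8.00
(18) = -2.00
(19) = 112.00
(20) = 22.00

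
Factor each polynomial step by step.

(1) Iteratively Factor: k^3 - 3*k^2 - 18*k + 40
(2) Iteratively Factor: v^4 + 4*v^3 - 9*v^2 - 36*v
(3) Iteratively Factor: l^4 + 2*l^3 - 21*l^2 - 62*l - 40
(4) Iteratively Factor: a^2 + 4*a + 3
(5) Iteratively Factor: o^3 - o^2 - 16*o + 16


(1) = (k - 5)*(k^2 + 2*k - 8) = (k - 5)*(k + 4)*(k - 2)
(2) = (v)*(v^3 + 4*v^2 - 9*v - 36) = v*(v + 4)*(v^2 - 9) = v*(v + 3)*(v + 4)*(v - 3)
(3) = (l + 4)*(l^3 - 2*l^2 - 13*l - 10) = (l - 5)*(l + 4)*(l^2 + 3*l + 2) = (l - 5)*(l + 1)*(l + 4)*(l + 2)
(4) = (a + 3)*(a + 1)
(5) = (o + 4)*(o^2 - 5*o + 4) = (o - 1)*(o + 4)*(o - 4)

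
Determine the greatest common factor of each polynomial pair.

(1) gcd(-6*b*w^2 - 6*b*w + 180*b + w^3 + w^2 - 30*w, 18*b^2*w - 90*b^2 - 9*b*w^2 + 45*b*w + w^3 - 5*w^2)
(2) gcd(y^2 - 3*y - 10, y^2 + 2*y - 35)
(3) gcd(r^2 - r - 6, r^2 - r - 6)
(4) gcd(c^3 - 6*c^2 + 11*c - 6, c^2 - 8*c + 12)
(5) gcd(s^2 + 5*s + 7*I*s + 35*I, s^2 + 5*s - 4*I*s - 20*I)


(1) = gcd((-6*b + w)*(w - 5)*(w + 6), (-6*b + w)*(-3*b + w)*(w - 5)) = -6*b*w + 30*b + w^2 - 5*w
(2) = gcd((y - 5)*(y + 2), (y - 5)*(y + 7)) = y - 5
(3) = gcd((r - 3)*(r + 2), (r - 3)*(r + 2)) = r^2 - r - 6
(4) = gcd((c - 3)*(c - 2)*(c - 1), (c - 6)*(c - 2)) = c - 2
(5) = gcd((s + 5)*(s + 7*I), (s + 5)*(s - 4*I)) = s + 5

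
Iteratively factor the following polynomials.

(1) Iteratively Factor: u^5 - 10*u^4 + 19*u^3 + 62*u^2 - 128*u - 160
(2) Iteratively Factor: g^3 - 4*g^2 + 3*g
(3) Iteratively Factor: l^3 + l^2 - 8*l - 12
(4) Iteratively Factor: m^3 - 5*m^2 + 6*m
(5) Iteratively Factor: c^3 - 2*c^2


(1) = (u + 1)*(u^4 - 11*u^3 + 30*u^2 + 32*u - 160) = (u - 4)*(u + 1)*(u^3 - 7*u^2 + 2*u + 40) = (u - 4)^2*(u + 1)*(u^2 - 3*u - 10) = (u - 5)*(u - 4)^2*(u + 1)*(u + 2)
(2) = (g - 1)*(g^2 - 3*g) = g*(g - 1)*(g - 3)
(3) = (l - 3)*(l^2 + 4*l + 4) = (l - 3)*(l + 2)*(l + 2)
(4) = (m - 3)*(m^2 - 2*m) = (m - 3)*(m - 2)*(m)
(5) = (c)*(c^2 - 2*c) = c*(c - 2)*(c)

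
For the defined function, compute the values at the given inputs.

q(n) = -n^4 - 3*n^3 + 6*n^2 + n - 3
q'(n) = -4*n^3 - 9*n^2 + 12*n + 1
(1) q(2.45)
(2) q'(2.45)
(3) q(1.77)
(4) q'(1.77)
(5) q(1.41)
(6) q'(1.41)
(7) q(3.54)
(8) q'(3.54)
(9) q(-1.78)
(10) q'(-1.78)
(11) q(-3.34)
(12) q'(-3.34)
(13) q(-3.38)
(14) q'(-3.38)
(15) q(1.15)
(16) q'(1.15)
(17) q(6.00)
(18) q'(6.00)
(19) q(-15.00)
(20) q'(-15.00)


(1) = -44.68
(2) = -82.45
(3) = -8.88
(4) = -28.14
(5) = -2.02
(6) = -11.19
(7) = -214.40
(8) = -246.75
(9) = 21.11
(10) = -26.32
(11) = 47.93
(12) = 9.56
(13) = 47.49
(14) = 12.08
(15) = -0.23
(16) = -3.19
(17) = -1725.00
(18) = -1115.00
(19) = -39168.00
(20) = 11296.00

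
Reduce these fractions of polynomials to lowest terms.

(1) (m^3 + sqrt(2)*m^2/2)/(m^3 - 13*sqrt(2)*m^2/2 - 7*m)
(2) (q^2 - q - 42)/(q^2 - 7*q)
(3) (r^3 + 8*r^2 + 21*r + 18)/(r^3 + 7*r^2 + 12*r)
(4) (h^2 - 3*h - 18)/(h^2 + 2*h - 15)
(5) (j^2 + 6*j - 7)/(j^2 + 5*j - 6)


(1) = 4*m/(4*m - 28*sqrt(2))
(2) = (q + 6)/q
(3) = (r^2 + 5*r + 6)/(r^2 + 4*r)
(4) = (h^2 - 3*h - 18)/(h^2 + 2*h - 15)
(5) = (j + 7)/(j + 6)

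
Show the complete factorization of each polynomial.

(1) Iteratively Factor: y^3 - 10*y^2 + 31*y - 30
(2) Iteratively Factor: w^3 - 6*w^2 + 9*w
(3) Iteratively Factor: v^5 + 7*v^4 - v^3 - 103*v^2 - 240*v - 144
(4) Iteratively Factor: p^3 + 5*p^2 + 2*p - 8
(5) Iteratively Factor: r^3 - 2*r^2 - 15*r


(1) = (y - 2)*(y^2 - 8*y + 15) = (y - 5)*(y - 2)*(y - 3)
(2) = (w)*(w^2 - 6*w + 9) = w*(w - 3)*(w - 3)
(3) = (v + 3)*(v^4 + 4*v^3 - 13*v^2 - 64*v - 48) = (v + 3)^2*(v^3 + v^2 - 16*v - 16) = (v + 3)^2*(v + 4)*(v^2 - 3*v - 4) = (v - 4)*(v + 3)^2*(v + 4)*(v + 1)
(4) = (p + 4)*(p^2 + p - 2) = (p + 2)*(p + 4)*(p - 1)
(5) = (r - 5)*(r^2 + 3*r) = (r - 5)*(r + 3)*(r)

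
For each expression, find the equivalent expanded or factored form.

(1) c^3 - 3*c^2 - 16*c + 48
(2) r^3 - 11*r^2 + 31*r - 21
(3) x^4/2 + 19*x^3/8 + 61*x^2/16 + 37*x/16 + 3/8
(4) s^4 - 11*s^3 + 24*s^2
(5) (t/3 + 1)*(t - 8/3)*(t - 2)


(1) = (c - 4)*(c - 3)*(c + 4)
(2) = (r - 7)*(r - 3)*(r - 1)
(3) = (x/2 + 1/2)*(x + 1/4)*(x + 3/2)*(x + 2)
(4) = s^2*(s - 8)*(s - 3)
(5) = t^3/3 - 5*t^2/9 - 26*t/9 + 16/3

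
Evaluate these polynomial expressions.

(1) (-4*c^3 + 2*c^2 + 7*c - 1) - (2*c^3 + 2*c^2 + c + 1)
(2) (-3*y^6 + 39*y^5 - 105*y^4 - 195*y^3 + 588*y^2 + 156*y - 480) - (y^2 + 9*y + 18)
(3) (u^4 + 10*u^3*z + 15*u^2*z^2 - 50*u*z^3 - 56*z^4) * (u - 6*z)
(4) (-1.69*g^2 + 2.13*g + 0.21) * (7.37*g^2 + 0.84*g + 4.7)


(1) = -6*c^3 + 6*c - 2
(2) = -3*y^6 + 39*y^5 - 105*y^4 - 195*y^3 + 587*y^2 + 147*y - 498
(3) = u^5 + 4*u^4*z - 45*u^3*z^2 - 140*u^2*z^3 + 244*u*z^4 + 336*z^5
(4) = -12.4553*g^4 + 14.2785*g^3 - 4.6061*g^2 + 10.1874*g + 0.987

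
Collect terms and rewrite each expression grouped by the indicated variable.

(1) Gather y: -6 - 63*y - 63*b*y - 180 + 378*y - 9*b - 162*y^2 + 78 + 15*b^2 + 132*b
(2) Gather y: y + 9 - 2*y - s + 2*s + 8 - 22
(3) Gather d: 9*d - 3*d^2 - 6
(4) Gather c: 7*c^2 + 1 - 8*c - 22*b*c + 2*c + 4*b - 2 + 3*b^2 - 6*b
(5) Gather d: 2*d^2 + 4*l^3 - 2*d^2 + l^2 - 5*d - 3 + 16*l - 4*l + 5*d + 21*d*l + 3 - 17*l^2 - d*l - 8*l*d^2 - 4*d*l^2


(1) = 15*b^2 + 123*b - 162*y^2 + y*(315 - 63*b) - 108
(2) = s - y - 5
(3) = -3*d^2 + 9*d - 6
(4) = 3*b^2 - 2*b + 7*c^2 + c*(-22*b - 6) - 1
(5) = -8*d^2*l + d*(-4*l^2 + 20*l) + 4*l^3 - 16*l^2 + 12*l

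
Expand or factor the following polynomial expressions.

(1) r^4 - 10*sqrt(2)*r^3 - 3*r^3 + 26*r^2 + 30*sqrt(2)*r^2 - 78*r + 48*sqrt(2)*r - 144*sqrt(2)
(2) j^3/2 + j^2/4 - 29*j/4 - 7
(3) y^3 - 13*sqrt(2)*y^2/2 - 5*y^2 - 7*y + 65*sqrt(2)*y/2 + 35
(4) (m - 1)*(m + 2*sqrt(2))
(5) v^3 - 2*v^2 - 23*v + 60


(1) = (r - 3)*(r - 8*sqrt(2))*(r - 3*sqrt(2))*(r + sqrt(2))
(2) = (j/2 + 1/2)*(j - 4)*(j + 7/2)
(3) = (y - 5)*(y - 7*sqrt(2))*(y + sqrt(2)/2)
(4) = m^2 - m + 2*sqrt(2)*m - 2*sqrt(2)
(5) = (v - 4)*(v - 3)*(v + 5)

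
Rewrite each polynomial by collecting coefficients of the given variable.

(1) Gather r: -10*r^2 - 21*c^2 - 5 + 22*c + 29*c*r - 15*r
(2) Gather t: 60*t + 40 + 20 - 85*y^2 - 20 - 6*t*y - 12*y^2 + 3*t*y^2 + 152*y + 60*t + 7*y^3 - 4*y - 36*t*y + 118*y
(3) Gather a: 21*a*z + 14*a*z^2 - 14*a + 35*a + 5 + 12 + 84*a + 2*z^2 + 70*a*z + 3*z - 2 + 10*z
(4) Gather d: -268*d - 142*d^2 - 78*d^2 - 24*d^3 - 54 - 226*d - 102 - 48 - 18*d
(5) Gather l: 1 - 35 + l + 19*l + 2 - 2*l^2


(1) = -21*c^2 + 22*c - 10*r^2 + r*(29*c - 15) - 5
(2) = t*(3*y^2 - 42*y + 120) + 7*y^3 - 97*y^2 + 266*y + 40
(3) = a*(14*z^2 + 91*z + 105) + 2*z^2 + 13*z + 15
(4) = -24*d^3 - 220*d^2 - 512*d - 204
(5) = -2*l^2 + 20*l - 32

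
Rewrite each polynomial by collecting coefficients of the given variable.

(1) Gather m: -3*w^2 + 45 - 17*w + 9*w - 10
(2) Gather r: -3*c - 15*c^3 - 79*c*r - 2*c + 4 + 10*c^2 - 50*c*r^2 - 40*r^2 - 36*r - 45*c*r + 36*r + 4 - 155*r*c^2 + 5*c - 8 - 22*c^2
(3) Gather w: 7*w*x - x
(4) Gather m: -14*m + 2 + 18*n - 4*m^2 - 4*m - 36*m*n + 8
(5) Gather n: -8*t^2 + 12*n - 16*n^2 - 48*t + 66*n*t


(1) = -3*w^2 - 8*w + 35
(2) = -15*c^3 - 12*c^2 + r^2*(-50*c - 40) + r*(-155*c^2 - 124*c)
(3) = 7*w*x - x
(4) = -4*m^2 + m*(-36*n - 18) + 18*n + 10
(5) = -16*n^2 + n*(66*t + 12) - 8*t^2 - 48*t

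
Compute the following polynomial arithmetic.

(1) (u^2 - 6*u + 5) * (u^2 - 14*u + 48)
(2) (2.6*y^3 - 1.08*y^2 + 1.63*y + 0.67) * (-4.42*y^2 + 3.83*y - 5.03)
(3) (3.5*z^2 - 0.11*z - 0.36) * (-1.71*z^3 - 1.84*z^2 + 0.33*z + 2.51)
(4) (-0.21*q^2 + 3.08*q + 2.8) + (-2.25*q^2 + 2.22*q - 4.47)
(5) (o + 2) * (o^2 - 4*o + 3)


(1) = u^4 - 20*u^3 + 137*u^2 - 358*u + 240
(2) = -11.492*y^5 + 14.7316*y^4 - 24.419*y^3 + 8.7139*y^2 - 5.6328*y - 3.3701
(3) = -5.985*z^5 - 6.2519*z^4 + 1.973*z^3 + 9.4111*z^2 - 0.3949*z - 0.9036
(4) = -2.46*q^2 + 5.3*q - 1.67
(5) = o^3 - 2*o^2 - 5*o + 6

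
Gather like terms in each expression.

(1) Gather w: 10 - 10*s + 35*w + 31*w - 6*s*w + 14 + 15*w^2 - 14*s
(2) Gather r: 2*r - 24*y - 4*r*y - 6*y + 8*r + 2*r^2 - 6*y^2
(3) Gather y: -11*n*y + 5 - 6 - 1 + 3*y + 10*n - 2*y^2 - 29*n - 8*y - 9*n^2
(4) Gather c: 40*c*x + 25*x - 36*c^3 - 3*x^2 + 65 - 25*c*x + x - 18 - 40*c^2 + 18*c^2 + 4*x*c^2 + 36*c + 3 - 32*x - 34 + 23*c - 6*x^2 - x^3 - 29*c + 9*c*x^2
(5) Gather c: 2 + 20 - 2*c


(1) = -24*s + 15*w^2 + w*(66 - 6*s) + 24
(2) = 2*r^2 + r*(10 - 4*y) - 6*y^2 - 30*y
(3) = -9*n^2 - 19*n - 2*y^2 + y*(-11*n - 5) - 2
(4) = -36*c^3 + c^2*(4*x - 22) + c*(9*x^2 + 15*x + 30) - x^3 - 9*x^2 - 6*x + 16
(5) = 22 - 2*c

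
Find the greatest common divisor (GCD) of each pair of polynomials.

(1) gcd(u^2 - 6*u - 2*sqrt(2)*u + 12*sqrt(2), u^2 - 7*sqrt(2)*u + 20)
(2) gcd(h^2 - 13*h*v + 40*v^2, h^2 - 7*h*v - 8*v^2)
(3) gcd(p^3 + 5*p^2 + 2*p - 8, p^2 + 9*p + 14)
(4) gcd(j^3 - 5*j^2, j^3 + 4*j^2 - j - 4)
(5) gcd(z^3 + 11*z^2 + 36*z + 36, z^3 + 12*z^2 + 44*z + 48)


(1) = u - 2*sqrt(2)
(2) = -h + 8*v
(3) = p + 2
(4) = 1
(5) = z^2 + 8*z + 12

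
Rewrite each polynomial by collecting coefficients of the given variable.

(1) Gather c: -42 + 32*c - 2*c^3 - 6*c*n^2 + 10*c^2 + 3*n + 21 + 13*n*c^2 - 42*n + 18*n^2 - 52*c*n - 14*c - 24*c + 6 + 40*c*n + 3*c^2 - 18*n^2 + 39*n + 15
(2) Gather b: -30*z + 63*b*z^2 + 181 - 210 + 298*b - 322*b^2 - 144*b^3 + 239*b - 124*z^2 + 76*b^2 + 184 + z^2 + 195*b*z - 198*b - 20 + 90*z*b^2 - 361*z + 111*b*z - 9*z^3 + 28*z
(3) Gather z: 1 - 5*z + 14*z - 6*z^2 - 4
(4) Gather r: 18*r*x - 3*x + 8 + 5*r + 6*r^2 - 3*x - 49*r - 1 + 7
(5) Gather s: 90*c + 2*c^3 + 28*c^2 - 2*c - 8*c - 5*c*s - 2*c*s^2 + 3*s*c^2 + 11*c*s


(1) = -2*c^3 + c^2*(13*n + 13) + c*(-6*n^2 - 12*n - 6)
(2) = -144*b^3 + b^2*(90*z - 246) + b*(63*z^2 + 306*z + 339) - 9*z^3 - 123*z^2 - 363*z + 135
(3) = -6*z^2 + 9*z - 3
(4) = 6*r^2 + r*(18*x - 44) - 6*x + 14
(5) = 2*c^3 + 28*c^2 - 2*c*s^2 + 80*c + s*(3*c^2 + 6*c)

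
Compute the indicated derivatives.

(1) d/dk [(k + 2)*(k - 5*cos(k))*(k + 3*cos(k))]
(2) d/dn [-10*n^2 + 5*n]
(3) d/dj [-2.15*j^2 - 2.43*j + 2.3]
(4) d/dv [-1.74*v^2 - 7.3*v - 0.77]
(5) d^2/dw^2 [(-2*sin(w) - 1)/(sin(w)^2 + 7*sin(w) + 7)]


(1) = -(k + 2)*(k - 5*cos(k))*(3*sin(k) - 1) + (k + 2)*(k + 3*cos(k))*(5*sin(k) + 1) + (k - 5*cos(k))*(k + 3*cos(k))
(2) = 5 - 20*n
(3) = -4.3*j - 2.43
(4) = -3.48*v - 7.3
(5) = (2*sin(w)^5 - 10*sin(w)^4 - 67*sin(w)^3 - 83*sin(w)^2 + 91*sin(w) + 112)/(sin(w)^2 + 7*sin(w) + 7)^3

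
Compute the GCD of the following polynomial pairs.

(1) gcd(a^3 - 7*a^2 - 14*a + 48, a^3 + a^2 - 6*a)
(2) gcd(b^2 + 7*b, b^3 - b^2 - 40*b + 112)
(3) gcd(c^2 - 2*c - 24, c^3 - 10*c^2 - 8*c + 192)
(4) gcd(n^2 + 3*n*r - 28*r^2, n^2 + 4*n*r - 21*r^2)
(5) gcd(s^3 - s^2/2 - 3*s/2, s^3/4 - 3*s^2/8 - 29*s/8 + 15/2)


(1) = gcd((a - 8)*(a - 2)*(a + 3), a*(a - 2)*(a + 3)) = a^2 + a - 6
(2) = gcd(b*(b + 7), (b - 4)^2*(b + 7)) = b + 7
(3) = gcd((c - 6)*(c + 4), (c - 8)*(c - 6)*(c + 4)) = c^2 - 2*c - 24
(4) = n + 7*r
(5) = gcd(s*(s - 3/2)*(s + 1), (s/4 + 1)*(s - 3)*(s - 5/2)) = 1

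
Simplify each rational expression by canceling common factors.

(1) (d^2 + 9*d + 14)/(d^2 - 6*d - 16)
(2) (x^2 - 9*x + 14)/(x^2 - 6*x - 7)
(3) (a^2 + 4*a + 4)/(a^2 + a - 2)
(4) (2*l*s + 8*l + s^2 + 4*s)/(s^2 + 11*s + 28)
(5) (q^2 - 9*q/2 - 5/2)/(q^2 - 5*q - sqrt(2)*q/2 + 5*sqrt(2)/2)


(1) = (d + 7)/(d - 8)
(2) = (x - 2)/(x + 1)
(3) = (a + 2)/(a - 1)
(4) = (2*l + s)/(s + 7)
(5) = (4*q + 2)/(4*q - 2*sqrt(2))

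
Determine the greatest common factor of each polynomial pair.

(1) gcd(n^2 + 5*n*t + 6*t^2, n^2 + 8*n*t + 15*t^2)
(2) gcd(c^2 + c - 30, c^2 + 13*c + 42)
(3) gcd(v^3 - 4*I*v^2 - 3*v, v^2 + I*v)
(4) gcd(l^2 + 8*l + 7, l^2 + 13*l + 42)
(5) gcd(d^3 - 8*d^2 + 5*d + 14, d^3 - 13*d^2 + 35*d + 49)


(1) = gcd((n + 2*t)*(n + 3*t), (n + 3*t)*(n + 5*t)) = n + 3*t
(2) = gcd((c - 5)*(c + 6), (c + 6)*(c + 7)) = c + 6
(3) = gcd(v*(v - 3*I)*(v - I), v*(v + I)) = v
(4) = gcd((l + 1)*(l + 7), (l + 6)*(l + 7)) = l + 7
(5) = d^2 - 6*d - 7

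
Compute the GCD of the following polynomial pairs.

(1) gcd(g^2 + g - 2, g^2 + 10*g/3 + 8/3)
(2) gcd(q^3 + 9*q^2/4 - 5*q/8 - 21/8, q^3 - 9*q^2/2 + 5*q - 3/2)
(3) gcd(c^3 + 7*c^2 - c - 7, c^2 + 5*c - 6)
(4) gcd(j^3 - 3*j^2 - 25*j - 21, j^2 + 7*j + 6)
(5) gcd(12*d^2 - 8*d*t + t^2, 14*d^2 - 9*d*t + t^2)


(1) = g + 2
(2) = gcd((q - 1)*(q + 3/2)*(q + 7/4), (q - 3)*(q - 1)*(q - 1/2)) = q - 1
(3) = c - 1
(4) = j + 1
(5) = gcd((-6*d + t)*(-2*d + t), (-7*d + t)*(-2*d + t)) = -2*d + t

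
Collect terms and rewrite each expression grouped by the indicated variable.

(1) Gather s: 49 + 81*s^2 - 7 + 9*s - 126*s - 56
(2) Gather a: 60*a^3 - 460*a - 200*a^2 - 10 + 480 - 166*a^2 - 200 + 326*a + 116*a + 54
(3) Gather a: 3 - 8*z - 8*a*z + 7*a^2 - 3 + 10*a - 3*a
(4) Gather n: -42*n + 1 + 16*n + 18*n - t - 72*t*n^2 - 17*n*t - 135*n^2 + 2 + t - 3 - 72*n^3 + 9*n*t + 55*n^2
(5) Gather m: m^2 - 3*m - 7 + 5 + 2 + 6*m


(1) = 81*s^2 - 117*s - 14
(2) = 60*a^3 - 366*a^2 - 18*a + 324
(3) = 7*a^2 + a*(7 - 8*z) - 8*z
(4) = -72*n^3 + n^2*(-72*t - 80) + n*(-8*t - 8)
(5) = m^2 + 3*m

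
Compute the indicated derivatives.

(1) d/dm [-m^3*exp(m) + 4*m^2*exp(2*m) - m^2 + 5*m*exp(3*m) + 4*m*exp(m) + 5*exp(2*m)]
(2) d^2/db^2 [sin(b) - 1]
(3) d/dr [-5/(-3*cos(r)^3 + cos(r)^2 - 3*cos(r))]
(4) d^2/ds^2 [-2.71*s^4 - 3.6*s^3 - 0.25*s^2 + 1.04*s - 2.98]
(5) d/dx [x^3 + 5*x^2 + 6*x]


(1) = -m^3*exp(m) + 8*m^2*exp(2*m) - 3*m^2*exp(m) + 15*m*exp(3*m) + 8*m*exp(2*m) + 4*m*exp(m) - 2*m + 5*exp(3*m) + 10*exp(2*m) + 4*exp(m)
(2) = -sin(b)
(3) = 5*(9*sin(r) + 3*sin(r)/cos(r)^2 - 2*tan(r))/(3*sin(r)^2 + cos(r) - 6)^2
(4) = -32.52*s^2 - 21.6*s - 0.5
(5) = 3*x^2 + 10*x + 6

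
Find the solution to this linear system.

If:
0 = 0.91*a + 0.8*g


Then:
a = -0.879120879120879*g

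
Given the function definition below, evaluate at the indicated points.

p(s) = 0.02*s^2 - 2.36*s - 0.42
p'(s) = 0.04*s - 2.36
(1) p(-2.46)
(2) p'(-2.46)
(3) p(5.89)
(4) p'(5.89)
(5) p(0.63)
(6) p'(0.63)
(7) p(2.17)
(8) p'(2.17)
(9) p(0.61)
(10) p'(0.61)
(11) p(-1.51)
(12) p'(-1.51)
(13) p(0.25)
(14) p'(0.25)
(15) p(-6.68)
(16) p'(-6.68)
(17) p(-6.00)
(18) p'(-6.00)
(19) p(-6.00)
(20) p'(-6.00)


(1) = 5.51
(2) = -2.46
(3) = -13.63
(4) = -2.12
(5) = -1.90
(6) = -2.33
(7) = -5.45
(8) = -2.27
(9) = -1.85
(10) = -2.34
(11) = 3.19
(12) = -2.42
(13) = -1.01
(14) = -2.35
(15) = 16.24
(16) = -2.63
(17) = 14.46
(18) = -2.60
(19) = 14.46
(20) = -2.60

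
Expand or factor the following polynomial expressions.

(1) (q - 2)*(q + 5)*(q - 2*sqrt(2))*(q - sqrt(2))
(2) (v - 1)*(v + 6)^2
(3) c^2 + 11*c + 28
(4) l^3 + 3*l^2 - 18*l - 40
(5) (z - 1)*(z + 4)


(1) = q^4 - 3*sqrt(2)*q^3 + 3*q^3 - 9*sqrt(2)*q^2 - 6*q^2 + 12*q + 30*sqrt(2)*q - 40
(2) = v^3 + 11*v^2 + 24*v - 36
(3) = (c + 4)*(c + 7)
(4) = (l - 4)*(l + 2)*(l + 5)
(5) = z^2 + 3*z - 4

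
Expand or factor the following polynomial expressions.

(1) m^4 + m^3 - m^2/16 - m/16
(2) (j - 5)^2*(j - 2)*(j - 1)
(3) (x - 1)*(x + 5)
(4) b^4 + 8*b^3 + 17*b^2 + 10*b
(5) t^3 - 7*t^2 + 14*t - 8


(1) = m*(m - 1/4)*(m + 1/4)*(m + 1)
(2) = j^4 - 13*j^3 + 57*j^2 - 95*j + 50
(3) = x^2 + 4*x - 5
(4) = b*(b + 1)*(b + 2)*(b + 5)
(5) = (t - 4)*(t - 2)*(t - 1)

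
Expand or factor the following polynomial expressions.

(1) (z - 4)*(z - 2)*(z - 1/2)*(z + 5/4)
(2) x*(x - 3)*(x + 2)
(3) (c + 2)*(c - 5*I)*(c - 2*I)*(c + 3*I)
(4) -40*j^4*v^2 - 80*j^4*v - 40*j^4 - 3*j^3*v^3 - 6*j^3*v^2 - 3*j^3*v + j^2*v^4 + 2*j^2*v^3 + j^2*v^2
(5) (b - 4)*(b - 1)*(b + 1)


(1) = z^4 - 21*z^3/4 + 23*z^2/8 + 39*z/4 - 5
(2) = x^3 - x^2 - 6*x
(3) = c^4 + 2*c^3 - 4*I*c^3 + 11*c^2 - 8*I*c^2 + 22*c - 30*I*c - 60*I
(4) = (-8*j + v)*(5*j + v)*(j*v + j)^2
(5) = b^3 - 4*b^2 - b + 4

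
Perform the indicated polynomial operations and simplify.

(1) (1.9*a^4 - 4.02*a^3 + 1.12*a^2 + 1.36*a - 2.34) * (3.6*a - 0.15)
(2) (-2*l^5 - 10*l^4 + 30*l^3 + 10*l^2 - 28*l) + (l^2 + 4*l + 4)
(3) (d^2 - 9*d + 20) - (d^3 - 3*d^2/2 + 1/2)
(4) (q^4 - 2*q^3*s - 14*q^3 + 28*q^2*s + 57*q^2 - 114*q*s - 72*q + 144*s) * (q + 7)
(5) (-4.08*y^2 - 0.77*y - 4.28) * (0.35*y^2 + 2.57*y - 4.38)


(1) = 6.84*a^5 - 14.757*a^4 + 4.635*a^3 + 4.728*a^2 - 8.628*a + 0.351
(2) = -2*l^5 - 10*l^4 + 30*l^3 + 11*l^2 - 24*l + 4
(3) = -d^3 + 5*d^2/2 - 9*d + 39/2
(4) = q^5 - 2*q^4*s - 7*q^4 + 14*q^3*s - 41*q^3 + 82*q^2*s + 327*q^2 - 654*q*s - 504*q + 1008*s
(5) = -1.428*y^4 - 10.7551*y^3 + 14.3935*y^2 - 7.627*y + 18.7464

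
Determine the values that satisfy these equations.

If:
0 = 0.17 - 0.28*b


Then:
b = 0.61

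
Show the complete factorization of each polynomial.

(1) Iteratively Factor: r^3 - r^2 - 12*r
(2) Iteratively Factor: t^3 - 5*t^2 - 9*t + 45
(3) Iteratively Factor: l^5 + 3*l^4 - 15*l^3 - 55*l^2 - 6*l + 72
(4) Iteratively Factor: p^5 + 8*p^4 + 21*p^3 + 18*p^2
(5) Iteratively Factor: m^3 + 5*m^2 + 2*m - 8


(1) = (r - 4)*(r^2 + 3*r) = (r - 4)*(r + 3)*(r)
(2) = (t + 3)*(t^2 - 8*t + 15) = (t - 3)*(t + 3)*(t - 5)
(3) = (l + 3)*(l^4 - 15*l^2 - 10*l + 24) = (l + 3)^2*(l^3 - 3*l^2 - 6*l + 8) = (l + 2)*(l + 3)^2*(l^2 - 5*l + 4) = (l - 1)*(l + 2)*(l + 3)^2*(l - 4)
(4) = (p + 2)*(p^4 + 6*p^3 + 9*p^2) = p*(p + 2)*(p^3 + 6*p^2 + 9*p) = p^2*(p + 2)*(p^2 + 6*p + 9) = p^2*(p + 2)*(p + 3)*(p + 3)
(5) = (m + 2)*(m^2 + 3*m - 4) = (m + 2)*(m + 4)*(m - 1)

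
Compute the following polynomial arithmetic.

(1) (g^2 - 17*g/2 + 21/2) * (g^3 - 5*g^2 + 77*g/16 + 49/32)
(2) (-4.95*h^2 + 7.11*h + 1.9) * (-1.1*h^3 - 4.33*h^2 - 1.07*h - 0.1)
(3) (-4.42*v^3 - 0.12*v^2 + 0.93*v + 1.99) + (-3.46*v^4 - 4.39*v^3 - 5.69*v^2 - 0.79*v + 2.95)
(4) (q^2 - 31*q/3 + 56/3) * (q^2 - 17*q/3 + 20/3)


(1) = g^5 - 27*g^4/2 + 925*g^3/16 - 735*g^2/8 + 2401*g/64 + 1029/64
(2) = 5.445*h^5 + 13.6125*h^4 - 27.5798*h^3 - 15.3397*h^2 - 2.744*h - 0.19
(3) = -3.46*v^4 - 8.81*v^3 - 5.81*v^2 + 0.14*v + 4.94
(4) = q^4 - 16*q^3 + 755*q^2/9 - 524*q/3 + 1120/9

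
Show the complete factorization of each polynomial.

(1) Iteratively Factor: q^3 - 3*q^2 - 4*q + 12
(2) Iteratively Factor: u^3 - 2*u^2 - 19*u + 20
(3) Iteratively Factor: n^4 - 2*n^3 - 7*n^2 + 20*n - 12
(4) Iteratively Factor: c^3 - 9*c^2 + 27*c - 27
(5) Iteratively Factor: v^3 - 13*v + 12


(1) = (q + 2)*(q^2 - 5*q + 6) = (q - 2)*(q + 2)*(q - 3)
(2) = (u - 5)*(u^2 + 3*u - 4) = (u - 5)*(u + 4)*(u - 1)
(3) = (n - 2)*(n^3 - 7*n + 6) = (n - 2)*(n - 1)*(n^2 + n - 6) = (n - 2)^2*(n - 1)*(n + 3)
(4) = (c - 3)*(c^2 - 6*c + 9) = (c - 3)^2*(c - 3)
(5) = (v - 1)*(v^2 + v - 12) = (v - 1)*(v + 4)*(v - 3)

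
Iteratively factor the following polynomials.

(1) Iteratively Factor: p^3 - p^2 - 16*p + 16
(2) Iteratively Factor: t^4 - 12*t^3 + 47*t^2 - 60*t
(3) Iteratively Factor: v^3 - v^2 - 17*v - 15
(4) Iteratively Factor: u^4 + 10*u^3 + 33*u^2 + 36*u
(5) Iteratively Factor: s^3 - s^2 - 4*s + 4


(1) = (p - 1)*(p^2 - 16) = (p - 1)*(p + 4)*(p - 4)
(2) = (t)*(t^3 - 12*t^2 + 47*t - 60) = t*(t - 5)*(t^2 - 7*t + 12) = t*(t - 5)*(t - 4)*(t - 3)
(3) = (v + 1)*(v^2 - 2*v - 15) = (v - 5)*(v + 1)*(v + 3)
(4) = (u + 4)*(u^3 + 6*u^2 + 9*u) = (u + 3)*(u + 4)*(u^2 + 3*u) = (u + 3)^2*(u + 4)*(u)
(5) = (s - 2)*(s^2 + s - 2) = (s - 2)*(s + 2)*(s - 1)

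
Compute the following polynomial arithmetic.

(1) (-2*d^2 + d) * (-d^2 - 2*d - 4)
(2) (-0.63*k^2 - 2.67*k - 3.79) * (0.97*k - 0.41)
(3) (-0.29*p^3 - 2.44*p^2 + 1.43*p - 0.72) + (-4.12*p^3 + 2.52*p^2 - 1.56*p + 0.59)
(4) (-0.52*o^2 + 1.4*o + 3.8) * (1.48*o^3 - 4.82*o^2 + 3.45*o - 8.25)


(1) = 2*d^4 + 3*d^3 + 6*d^2 - 4*d
(2) = -0.6111*k^3 - 2.3316*k^2 - 2.5816*k + 1.5539
(3) = -4.41*p^3 + 0.08*p^2 - 0.13*p - 0.13
(4) = -0.7696*o^5 + 4.5784*o^4 - 2.918*o^3 - 9.196*o^2 + 1.56*o - 31.35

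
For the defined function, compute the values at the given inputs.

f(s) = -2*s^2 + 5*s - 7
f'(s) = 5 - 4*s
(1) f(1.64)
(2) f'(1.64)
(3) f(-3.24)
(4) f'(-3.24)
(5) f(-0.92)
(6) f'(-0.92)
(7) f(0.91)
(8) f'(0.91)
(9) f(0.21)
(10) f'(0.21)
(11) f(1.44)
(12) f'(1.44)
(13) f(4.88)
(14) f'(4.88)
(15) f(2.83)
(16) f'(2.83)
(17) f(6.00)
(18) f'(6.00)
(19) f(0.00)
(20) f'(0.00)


(1) = -4.18
(2) = -1.56
(3) = -44.20
(4) = 17.96
(5) = -13.29
(6) = 8.68
(7) = -4.11
(8) = 1.36
(9) = -6.04
(10) = 4.16
(11) = -3.95
(12) = -0.76
(13) = -30.23
(14) = -14.52
(15) = -8.87
(16) = -6.32
(17) = -49.00
(18) = -19.00
(19) = -7.00
(20) = 5.00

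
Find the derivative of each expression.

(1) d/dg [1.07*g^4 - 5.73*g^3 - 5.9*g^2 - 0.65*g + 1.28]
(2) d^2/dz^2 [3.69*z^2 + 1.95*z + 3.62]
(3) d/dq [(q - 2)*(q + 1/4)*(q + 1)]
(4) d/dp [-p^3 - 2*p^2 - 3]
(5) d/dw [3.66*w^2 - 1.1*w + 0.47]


(1) = 4.28*g^3 - 17.19*g^2 - 11.8*g - 0.65
(2) = 7.38000000000000
(3) = 3*q^2 - 3*q/2 - 9/4
(4) = p*(-3*p - 4)
(5) = 7.32*w - 1.1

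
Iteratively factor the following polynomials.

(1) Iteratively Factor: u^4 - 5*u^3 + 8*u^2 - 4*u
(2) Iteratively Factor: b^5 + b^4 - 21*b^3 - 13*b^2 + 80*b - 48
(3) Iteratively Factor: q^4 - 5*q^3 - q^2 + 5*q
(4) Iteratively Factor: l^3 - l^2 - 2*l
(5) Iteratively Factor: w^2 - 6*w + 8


(1) = (u - 2)*(u^3 - 3*u^2 + 2*u) = u*(u - 2)*(u^2 - 3*u + 2) = u*(u - 2)*(u - 1)*(u - 2)
(2) = (b - 1)*(b^4 + 2*b^3 - 19*b^2 - 32*b + 48) = (b - 1)*(b + 3)*(b^3 - b^2 - 16*b + 16) = (b - 1)*(b + 3)*(b + 4)*(b^2 - 5*b + 4) = (b - 4)*(b - 1)*(b + 3)*(b + 4)*(b - 1)
(3) = (q)*(q^3 - 5*q^2 - q + 5) = q*(q - 1)*(q^2 - 4*q - 5) = q*(q - 5)*(q - 1)*(q + 1)
(4) = (l + 1)*(l^2 - 2*l) = l*(l + 1)*(l - 2)
(5) = (w - 4)*(w - 2)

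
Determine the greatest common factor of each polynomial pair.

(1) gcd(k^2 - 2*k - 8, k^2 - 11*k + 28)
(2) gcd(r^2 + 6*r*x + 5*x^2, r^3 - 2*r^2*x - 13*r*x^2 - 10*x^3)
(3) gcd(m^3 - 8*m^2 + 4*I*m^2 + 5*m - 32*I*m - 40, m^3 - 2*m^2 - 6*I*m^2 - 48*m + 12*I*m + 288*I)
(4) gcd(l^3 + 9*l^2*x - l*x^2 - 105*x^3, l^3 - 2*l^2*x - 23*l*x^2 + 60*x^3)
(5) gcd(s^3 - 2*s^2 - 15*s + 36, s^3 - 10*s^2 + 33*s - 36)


(1) = k - 4
(2) = gcd((r + x)*(r + 5*x), (r - 5*x)*(r + x)*(r + 2*x)) = r + x
(3) = gcd((m - 8)*(m - I)*(m + 5*I), (m - 8)*(m + 6)*(m - 6*I)) = m - 8
(4) = -l^2 - 2*l*x + 15*x^2
(5) = gcd((s - 3)^2*(s + 4), (s - 4)*(s - 3)^2) = s^2 - 6*s + 9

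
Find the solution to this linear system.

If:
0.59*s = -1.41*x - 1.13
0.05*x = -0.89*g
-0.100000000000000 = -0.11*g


Then:
g = 0.91
s = 36.76
x = -16.18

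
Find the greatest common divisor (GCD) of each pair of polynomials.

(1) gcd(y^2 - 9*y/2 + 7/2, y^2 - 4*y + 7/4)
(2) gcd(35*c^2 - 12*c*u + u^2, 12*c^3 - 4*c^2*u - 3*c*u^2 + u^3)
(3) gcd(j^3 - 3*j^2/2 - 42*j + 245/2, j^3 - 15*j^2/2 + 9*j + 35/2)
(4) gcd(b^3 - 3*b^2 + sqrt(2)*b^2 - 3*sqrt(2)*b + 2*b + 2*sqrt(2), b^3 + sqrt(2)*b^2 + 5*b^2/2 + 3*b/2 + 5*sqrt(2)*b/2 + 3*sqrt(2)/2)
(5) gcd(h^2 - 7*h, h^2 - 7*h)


(1) = y - 7/2
(2) = 1
(3) = j^2 - 17*j/2 + 35/2
(4) = b + sqrt(2)
(5) = h^2 - 7*h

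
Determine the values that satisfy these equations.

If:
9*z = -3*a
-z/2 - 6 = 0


Then:
a = 36
z = -12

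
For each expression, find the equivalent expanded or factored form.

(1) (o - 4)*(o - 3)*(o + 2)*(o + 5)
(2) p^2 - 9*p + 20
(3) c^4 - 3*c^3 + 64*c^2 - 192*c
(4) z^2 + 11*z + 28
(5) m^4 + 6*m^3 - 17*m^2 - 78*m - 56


(1) = o^4 - 27*o^2 + 14*o + 120
(2) = (p - 5)*(p - 4)
(3) = c*(c - 3)*(c - 8*I)*(c + 8*I)
(4) = (z + 4)*(z + 7)
(5) = (m - 4)*(m + 1)*(m + 2)*(m + 7)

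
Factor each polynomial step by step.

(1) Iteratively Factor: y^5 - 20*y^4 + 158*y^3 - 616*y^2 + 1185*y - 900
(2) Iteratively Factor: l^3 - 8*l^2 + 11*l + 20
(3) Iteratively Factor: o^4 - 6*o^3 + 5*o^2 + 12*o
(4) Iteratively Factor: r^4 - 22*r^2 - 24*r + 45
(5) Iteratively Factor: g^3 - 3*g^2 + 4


(1) = (y - 5)*(y^4 - 15*y^3 + 83*y^2 - 201*y + 180) = (y - 5)*(y - 4)*(y^3 - 11*y^2 + 39*y - 45) = (y - 5)^2*(y - 4)*(y^2 - 6*y + 9) = (y - 5)^2*(y - 4)*(y - 3)*(y - 3)
(2) = (l - 5)*(l^2 - 3*l - 4) = (l - 5)*(l + 1)*(l - 4)
(3) = (o - 3)*(o^3 - 3*o^2 - 4*o) = (o - 4)*(o - 3)*(o^2 + o) = (o - 4)*(o - 3)*(o + 1)*(o)
(4) = (r - 1)*(r^3 + r^2 - 21*r - 45) = (r - 1)*(r + 3)*(r^2 - 2*r - 15) = (r - 1)*(r + 3)^2*(r - 5)
(5) = (g + 1)*(g^2 - 4*g + 4) = (g - 2)*(g + 1)*(g - 2)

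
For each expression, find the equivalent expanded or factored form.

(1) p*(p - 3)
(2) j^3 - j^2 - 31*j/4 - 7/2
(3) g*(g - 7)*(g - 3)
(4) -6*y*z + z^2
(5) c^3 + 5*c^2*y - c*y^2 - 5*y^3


(1) = p^2 - 3*p
(2) = (j - 7/2)*(j + 1/2)*(j + 2)
(3) = g^3 - 10*g^2 + 21*g
(4) = z*(-6*y + z)
(5) = (c - y)*(c + y)*(c + 5*y)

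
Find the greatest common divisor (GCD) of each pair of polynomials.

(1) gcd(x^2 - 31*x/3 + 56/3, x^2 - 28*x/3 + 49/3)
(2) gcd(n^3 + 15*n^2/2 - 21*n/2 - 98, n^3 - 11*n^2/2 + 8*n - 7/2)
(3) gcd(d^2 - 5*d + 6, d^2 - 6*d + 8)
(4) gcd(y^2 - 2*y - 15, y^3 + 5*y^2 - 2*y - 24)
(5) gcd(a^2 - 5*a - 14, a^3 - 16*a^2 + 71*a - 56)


(1) = gcd((x - 8)*(x - 7/3), (x - 7)*(x - 7/3)) = x - 7/3
(2) = n - 7/2
(3) = gcd((d - 3)*(d - 2), (d - 4)*(d - 2)) = d - 2
(4) = gcd((y - 5)*(y + 3), (y - 2)*(y + 3)*(y + 4)) = y + 3
(5) = gcd((a - 7)*(a + 2), (a - 8)*(a - 7)*(a - 1)) = a - 7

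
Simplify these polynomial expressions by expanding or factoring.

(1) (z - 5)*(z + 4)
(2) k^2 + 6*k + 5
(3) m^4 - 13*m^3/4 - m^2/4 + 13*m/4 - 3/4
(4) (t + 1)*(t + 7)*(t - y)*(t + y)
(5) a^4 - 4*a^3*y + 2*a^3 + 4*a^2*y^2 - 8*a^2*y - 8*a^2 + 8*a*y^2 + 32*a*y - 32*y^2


(1) = z^2 - z - 20
(2) = (k + 1)*(k + 5)
(3) = (m - 3)*(m - 1)*(m - 1/4)*(m + 1)
(4) = t^4 + 8*t^3 - t^2*y^2 + 7*t^2 - 8*t*y^2 - 7*y^2
(5) = (a - 2)*(a + 4)*(a - 2*y)^2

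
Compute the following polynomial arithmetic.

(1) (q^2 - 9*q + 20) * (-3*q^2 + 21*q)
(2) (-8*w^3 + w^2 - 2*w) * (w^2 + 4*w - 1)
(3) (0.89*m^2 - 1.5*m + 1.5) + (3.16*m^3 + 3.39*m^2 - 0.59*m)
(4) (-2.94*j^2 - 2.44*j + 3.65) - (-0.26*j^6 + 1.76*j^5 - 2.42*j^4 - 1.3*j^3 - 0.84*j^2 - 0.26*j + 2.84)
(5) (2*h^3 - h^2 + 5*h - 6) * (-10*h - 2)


(1) = -3*q^4 + 48*q^3 - 249*q^2 + 420*q
(2) = -8*w^5 - 31*w^4 + 10*w^3 - 9*w^2 + 2*w
(3) = 3.16*m^3 + 4.28*m^2 - 2.09*m + 1.5
(4) = 0.26*j^6 - 1.76*j^5 + 2.42*j^4 + 1.3*j^3 - 2.1*j^2 - 2.18*j + 0.81
(5) = -20*h^4 + 6*h^3 - 48*h^2 + 50*h + 12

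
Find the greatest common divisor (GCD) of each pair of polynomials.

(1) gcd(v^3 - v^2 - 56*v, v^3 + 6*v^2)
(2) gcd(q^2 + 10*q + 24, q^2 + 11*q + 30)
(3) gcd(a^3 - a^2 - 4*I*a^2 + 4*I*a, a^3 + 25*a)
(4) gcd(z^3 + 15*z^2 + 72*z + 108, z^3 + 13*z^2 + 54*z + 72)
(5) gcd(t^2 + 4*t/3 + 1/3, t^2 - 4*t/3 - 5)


(1) = v
(2) = q + 6
(3) = a
(4) = z^2 + 9*z + 18
(5) = 1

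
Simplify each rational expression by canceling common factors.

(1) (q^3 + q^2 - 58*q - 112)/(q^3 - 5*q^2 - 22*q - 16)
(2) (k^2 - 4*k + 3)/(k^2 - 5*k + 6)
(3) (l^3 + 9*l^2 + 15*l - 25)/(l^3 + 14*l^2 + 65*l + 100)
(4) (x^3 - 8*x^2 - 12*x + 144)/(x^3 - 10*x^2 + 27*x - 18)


(1) = (q + 7)/(q + 1)
(2) = (k - 1)/(k - 2)
(3) = (l - 1)/(l + 4)
(4) = (x^2 - 2*x - 24)/(x^2 - 4*x + 3)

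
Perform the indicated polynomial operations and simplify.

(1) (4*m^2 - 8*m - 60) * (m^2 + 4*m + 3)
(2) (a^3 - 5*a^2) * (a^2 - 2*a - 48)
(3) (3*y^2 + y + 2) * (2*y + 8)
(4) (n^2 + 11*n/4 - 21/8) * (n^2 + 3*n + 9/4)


(1) = 4*m^4 + 8*m^3 - 80*m^2 - 264*m - 180
(2) = a^5 - 7*a^4 - 38*a^3 + 240*a^2
(3) = 6*y^3 + 26*y^2 + 12*y + 16
(4) = n^4 + 23*n^3/4 + 63*n^2/8 - 27*n/16 - 189/32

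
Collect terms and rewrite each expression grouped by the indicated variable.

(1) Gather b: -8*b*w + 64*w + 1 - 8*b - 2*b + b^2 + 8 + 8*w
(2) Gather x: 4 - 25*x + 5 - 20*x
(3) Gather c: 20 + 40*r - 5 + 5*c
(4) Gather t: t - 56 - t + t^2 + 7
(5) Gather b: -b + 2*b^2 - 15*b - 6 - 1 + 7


(1) = b^2 + b*(-8*w - 10) + 72*w + 9
(2) = 9 - 45*x
(3) = 5*c + 40*r + 15
(4) = t^2 - 49
(5) = 2*b^2 - 16*b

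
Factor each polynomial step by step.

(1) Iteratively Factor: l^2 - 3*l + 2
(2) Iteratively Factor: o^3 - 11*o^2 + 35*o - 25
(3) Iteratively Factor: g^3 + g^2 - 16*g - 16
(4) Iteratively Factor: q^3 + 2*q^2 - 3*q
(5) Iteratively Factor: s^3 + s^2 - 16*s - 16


(1) = (l - 2)*(l - 1)
(2) = (o - 5)*(o^2 - 6*o + 5) = (o - 5)*(o - 1)*(o - 5)
(3) = (g + 4)*(g^2 - 3*g - 4) = (g - 4)*(g + 4)*(g + 1)
(4) = (q + 3)*(q^2 - q) = q*(q + 3)*(q - 1)
(5) = (s + 4)*(s^2 - 3*s - 4) = (s + 1)*(s + 4)*(s - 4)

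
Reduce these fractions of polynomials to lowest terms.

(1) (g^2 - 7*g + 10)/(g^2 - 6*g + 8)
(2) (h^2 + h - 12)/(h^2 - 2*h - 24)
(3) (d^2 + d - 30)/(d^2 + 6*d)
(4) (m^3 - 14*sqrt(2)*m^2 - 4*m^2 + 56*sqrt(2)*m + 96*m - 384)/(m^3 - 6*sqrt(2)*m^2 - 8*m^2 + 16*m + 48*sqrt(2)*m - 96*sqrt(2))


(1) = (g - 5)/(g - 4)
(2) = (h - 3)/(h - 6)
(3) = (d - 5)/d
(4) = (m - 8*sqrt(2))/(m - 4)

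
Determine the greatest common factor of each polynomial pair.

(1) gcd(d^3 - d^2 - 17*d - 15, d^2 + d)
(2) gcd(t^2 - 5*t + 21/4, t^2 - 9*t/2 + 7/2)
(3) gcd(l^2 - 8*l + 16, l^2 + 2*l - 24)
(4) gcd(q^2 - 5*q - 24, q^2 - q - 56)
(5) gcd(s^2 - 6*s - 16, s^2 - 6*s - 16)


(1) = gcd((d - 5)*(d + 1)*(d + 3), d*(d + 1)) = d + 1
(2) = gcd((t - 7/2)*(t - 3/2), (t - 7/2)*(t - 1)) = t - 7/2
(3) = gcd((l - 4)^2, (l - 4)*(l + 6)) = l - 4
(4) = q - 8
(5) = s^2 - 6*s - 16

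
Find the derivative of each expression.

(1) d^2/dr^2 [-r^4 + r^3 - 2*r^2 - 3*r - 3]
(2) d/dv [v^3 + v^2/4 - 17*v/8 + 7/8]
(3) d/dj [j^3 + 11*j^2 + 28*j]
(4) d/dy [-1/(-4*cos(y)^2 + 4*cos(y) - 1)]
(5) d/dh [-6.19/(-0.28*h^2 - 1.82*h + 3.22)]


(1) = -12*r^2 + 6*r - 4
(2) = 3*v^2 + v/2 - 17/8
(3) = 3*j^2 + 22*j + 28
(4) = 4*sin(y)/(2*cos(y) - 1)^3
(5) = (-3.4664*h - 11.2658)/(0.28*h^2 + 1.82*h - 3.22)^2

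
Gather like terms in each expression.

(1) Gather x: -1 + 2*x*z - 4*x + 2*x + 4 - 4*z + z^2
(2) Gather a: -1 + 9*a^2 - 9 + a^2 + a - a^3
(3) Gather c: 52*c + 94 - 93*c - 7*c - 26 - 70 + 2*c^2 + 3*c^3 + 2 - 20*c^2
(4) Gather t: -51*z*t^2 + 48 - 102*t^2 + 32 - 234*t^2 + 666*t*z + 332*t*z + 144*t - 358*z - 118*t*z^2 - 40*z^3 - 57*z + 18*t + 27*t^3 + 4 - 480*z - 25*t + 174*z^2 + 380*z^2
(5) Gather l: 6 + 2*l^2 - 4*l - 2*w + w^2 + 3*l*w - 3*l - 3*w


(1) = x*(2*z - 2) + z^2 - 4*z + 3
(2) = -a^3 + 10*a^2 + a - 10
(3) = 3*c^3 - 18*c^2 - 48*c
(4) = 27*t^3 + t^2*(-51*z - 336) + t*(-118*z^2 + 998*z + 137) - 40*z^3 + 554*z^2 - 895*z + 84
(5) = 2*l^2 + l*(3*w - 7) + w^2 - 5*w + 6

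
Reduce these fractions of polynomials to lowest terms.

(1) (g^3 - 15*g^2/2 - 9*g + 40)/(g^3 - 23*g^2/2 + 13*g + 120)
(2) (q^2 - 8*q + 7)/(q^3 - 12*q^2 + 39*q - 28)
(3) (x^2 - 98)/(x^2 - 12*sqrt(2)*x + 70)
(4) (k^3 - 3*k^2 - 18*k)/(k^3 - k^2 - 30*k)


(1) = (g - 2)/(g - 6)
(2) = 1/(q - 4)
(3) = (x + 7*sqrt(2))/(x - 5*sqrt(2))
(4) = (k + 3)/(k + 5)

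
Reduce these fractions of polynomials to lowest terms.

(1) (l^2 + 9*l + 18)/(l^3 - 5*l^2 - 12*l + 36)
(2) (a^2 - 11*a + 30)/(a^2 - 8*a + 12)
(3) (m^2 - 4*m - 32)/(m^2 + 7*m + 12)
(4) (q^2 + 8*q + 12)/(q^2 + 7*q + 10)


(1) = (l + 6)/(l^2 - 8*l + 12)
(2) = (a - 5)/(a - 2)
(3) = (m - 8)/(m + 3)
(4) = (q + 6)/(q + 5)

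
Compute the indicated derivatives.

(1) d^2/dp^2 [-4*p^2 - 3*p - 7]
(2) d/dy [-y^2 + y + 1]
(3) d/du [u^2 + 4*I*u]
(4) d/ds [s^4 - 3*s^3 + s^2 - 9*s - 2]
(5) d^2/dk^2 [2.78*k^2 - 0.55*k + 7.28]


(1) = -8
(2) = 1 - 2*y
(3) = 2*u + 4*I
(4) = 4*s^3 - 9*s^2 + 2*s - 9
(5) = 5.56000000000000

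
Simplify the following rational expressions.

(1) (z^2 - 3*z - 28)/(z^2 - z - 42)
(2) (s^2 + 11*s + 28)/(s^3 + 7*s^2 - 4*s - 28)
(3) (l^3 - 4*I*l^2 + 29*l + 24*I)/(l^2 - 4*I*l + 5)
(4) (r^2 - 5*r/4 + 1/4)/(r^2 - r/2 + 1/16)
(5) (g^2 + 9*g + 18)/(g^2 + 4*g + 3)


(1) = (z + 4)/(z + 6)
(2) = (s + 4)/(s^2 - 4)
(3) = (l^2 - 5*I*l + 24)/(l - 5*I)
(4) = (4*r - 4)/(4*r - 1)
(5) = (g + 6)/(g + 1)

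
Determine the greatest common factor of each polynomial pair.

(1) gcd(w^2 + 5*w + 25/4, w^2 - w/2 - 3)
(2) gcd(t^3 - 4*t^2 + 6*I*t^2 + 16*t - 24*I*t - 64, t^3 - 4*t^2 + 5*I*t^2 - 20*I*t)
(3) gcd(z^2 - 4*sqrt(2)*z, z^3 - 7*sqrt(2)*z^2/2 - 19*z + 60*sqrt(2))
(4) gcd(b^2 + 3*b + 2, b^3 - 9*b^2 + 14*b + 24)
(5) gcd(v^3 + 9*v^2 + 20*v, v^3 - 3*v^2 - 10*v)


(1) = 1
(2) = gcd((t - 4)*(t - 2*I)*(t + 8*I), t*(t - 4)*(t + 5*I)) = t - 4
(3) = gcd(z*(z - 4*sqrt(2)), (z - 4*sqrt(2))*(z - 5*sqrt(2)/2)*(z + 3*sqrt(2))) = z - 4*sqrt(2)
(4) = b + 1
(5) = v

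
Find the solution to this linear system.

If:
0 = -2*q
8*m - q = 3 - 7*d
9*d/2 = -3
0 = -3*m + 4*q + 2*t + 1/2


Then:
d = -2/3
m = 23/24
q = 0
t = 19/16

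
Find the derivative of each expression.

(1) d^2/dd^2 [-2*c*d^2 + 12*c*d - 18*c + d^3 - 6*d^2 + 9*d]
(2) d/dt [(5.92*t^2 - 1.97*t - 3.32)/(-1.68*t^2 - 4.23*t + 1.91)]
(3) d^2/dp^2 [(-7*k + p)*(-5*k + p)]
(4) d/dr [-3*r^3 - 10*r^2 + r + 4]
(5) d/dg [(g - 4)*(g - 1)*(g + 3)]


(1) = -4*c + 6*d - 12
(2) = (-28.3512*t^2 + 11.4592*t - 17.8063)/(2.8224*t^4 + 14.2128*t^3 + 11.4753*t^2 - 16.1586*t + 3.6481)
(3) = 2
(4) = -9*r^2 - 20*r + 1
(5) = 3*g^2 - 4*g - 11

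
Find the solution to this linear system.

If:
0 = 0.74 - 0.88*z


Then:
z = 0.84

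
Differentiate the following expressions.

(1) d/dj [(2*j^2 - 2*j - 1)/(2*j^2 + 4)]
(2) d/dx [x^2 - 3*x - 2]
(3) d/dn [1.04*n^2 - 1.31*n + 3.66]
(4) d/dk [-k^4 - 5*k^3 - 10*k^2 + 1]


(1) = (j^2 + 5*j - 2)/(j^4 + 4*j^2 + 4)
(2) = 2*x - 3
(3) = 2.08*n - 1.31
(4) = k*(-4*k^2 - 15*k - 20)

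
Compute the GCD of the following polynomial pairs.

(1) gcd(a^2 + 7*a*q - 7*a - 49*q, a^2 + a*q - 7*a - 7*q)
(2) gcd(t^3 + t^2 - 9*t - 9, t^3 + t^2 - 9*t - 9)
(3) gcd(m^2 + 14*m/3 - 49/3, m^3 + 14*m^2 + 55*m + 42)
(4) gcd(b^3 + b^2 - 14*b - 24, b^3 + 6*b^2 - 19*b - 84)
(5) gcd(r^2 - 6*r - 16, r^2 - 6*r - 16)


(1) = a - 7
(2) = gcd((t - 3)*(t + 1)*(t + 3), (t - 3)*(t + 1)*(t + 3)) = t^3 + t^2 - 9*t - 9
(3) = m + 7
(4) = b^2 - b - 12
(5) = gcd((r - 8)*(r + 2), (r - 8)*(r + 2)) = r^2 - 6*r - 16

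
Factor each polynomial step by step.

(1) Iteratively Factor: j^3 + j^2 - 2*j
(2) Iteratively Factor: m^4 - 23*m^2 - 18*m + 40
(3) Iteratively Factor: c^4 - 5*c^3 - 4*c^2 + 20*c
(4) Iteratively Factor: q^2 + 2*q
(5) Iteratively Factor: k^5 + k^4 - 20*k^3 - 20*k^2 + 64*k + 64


(1) = (j)*(j^2 + j - 2) = j*(j + 2)*(j - 1)
(2) = (m + 2)*(m^3 - 2*m^2 - 19*m + 20) = (m - 5)*(m + 2)*(m^2 + 3*m - 4) = (m - 5)*(m - 1)*(m + 2)*(m + 4)
(3) = (c - 2)*(c^3 - 3*c^2 - 10*c) = (c - 2)*(c + 2)*(c^2 - 5*c) = c*(c - 2)*(c + 2)*(c - 5)
(4) = (q + 2)*(q)
(5) = (k - 4)*(k^4 + 5*k^3 - 20*k - 16) = (k - 4)*(k - 2)*(k^3 + 7*k^2 + 14*k + 8) = (k - 4)*(k - 2)*(k + 4)*(k^2 + 3*k + 2) = (k - 4)*(k - 2)*(k + 1)*(k + 4)*(k + 2)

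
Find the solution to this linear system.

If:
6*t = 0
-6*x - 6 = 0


Then:
t = 0
x = -1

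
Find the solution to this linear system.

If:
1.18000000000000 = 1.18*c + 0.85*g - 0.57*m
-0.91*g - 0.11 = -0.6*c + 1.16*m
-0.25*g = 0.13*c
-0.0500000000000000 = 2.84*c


Then:
No Solution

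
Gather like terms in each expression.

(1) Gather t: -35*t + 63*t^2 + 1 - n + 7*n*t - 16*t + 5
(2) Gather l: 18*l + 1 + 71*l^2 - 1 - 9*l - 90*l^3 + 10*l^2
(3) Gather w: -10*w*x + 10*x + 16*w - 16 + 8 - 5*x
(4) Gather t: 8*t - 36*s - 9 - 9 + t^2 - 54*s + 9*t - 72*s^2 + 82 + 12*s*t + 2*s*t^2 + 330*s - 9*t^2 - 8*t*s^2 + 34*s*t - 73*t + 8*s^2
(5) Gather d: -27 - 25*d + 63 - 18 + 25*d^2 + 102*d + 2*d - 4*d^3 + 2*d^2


(1) = -n + 63*t^2 + t*(7*n - 51) + 6
(2) = -90*l^3 + 81*l^2 + 9*l
(3) = w*(16 - 10*x) + 5*x - 8
(4) = -64*s^2 + 240*s + t^2*(2*s - 8) + t*(-8*s^2 + 46*s - 56) + 64
(5) = -4*d^3 + 27*d^2 + 79*d + 18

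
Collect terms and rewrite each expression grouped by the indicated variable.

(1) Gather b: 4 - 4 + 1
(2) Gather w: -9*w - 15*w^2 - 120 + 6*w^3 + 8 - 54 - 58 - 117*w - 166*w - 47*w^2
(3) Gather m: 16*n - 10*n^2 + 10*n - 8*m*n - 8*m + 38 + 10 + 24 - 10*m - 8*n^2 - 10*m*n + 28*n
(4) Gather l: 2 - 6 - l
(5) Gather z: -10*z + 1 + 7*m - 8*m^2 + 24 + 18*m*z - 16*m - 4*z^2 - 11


(1) = 1
(2) = 6*w^3 - 62*w^2 - 292*w - 224
(3) = m*(-18*n - 18) - 18*n^2 + 54*n + 72
(4) = -l - 4
(5) = -8*m^2 - 9*m - 4*z^2 + z*(18*m - 10) + 14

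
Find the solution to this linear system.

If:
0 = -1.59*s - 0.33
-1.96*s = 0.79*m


Then:
m = 0.51
s = -0.21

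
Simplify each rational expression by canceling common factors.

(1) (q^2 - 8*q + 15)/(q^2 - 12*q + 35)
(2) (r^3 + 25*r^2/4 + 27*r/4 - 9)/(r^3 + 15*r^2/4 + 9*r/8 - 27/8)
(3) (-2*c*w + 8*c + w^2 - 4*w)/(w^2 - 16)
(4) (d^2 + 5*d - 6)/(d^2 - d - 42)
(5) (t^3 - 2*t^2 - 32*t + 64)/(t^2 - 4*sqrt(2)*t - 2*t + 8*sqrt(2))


(1) = (q - 3)/(q - 7)
(2) = (2*r + 8)/(2*r + 3)
(3) = (-2*c + w)/(w + 4)
(4) = (d - 1)/(d - 7)
(5) = t + 4*sqrt(2)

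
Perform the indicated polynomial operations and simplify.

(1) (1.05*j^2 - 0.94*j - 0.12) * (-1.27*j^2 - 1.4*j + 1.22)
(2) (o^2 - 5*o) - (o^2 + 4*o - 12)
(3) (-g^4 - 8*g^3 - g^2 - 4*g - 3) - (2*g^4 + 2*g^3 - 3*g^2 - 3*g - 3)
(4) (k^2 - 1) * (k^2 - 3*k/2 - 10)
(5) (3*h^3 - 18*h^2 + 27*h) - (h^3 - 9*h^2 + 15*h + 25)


(1) = -1.3335*j^4 - 0.2762*j^3 + 2.7494*j^2 - 0.9788*j - 0.1464
(2) = 12 - 9*o
(3) = -3*g^4 - 10*g^3 + 2*g^2 - g
(4) = k^4 - 3*k^3/2 - 11*k^2 + 3*k/2 + 10
(5) = 2*h^3 - 9*h^2 + 12*h - 25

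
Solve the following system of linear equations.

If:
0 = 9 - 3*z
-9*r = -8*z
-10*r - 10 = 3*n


Then:
n = -110/9
r = 8/3
z = 3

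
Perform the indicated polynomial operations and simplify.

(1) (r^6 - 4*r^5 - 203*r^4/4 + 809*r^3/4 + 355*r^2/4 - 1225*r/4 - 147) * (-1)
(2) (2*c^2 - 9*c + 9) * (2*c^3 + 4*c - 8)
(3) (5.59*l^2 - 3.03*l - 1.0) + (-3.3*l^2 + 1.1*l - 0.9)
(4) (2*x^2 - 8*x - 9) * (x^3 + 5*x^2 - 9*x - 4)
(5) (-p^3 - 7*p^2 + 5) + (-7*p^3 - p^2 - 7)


(1) = -r^6 + 4*r^5 + 203*r^4/4 - 809*r^3/4 - 355*r^2/4 + 1225*r/4 + 147
(2) = 4*c^5 - 18*c^4 + 26*c^3 - 52*c^2 + 108*c - 72
(3) = 2.29*l^2 - 1.93*l - 1.9
(4) = 2*x^5 + 2*x^4 - 67*x^3 + 19*x^2 + 113*x + 36
(5) = -8*p^3 - 8*p^2 - 2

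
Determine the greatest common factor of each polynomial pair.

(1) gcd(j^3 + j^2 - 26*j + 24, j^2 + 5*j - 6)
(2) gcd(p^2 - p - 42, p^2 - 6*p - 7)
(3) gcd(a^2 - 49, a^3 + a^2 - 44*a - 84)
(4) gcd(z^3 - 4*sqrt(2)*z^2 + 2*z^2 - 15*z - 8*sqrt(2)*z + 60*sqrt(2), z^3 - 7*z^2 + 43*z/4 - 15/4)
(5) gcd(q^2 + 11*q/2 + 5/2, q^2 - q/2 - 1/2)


(1) = j^2 + 5*j - 6
(2) = p - 7
(3) = a - 7
(4) = gcd((z - 3)*(z + 5)*(z - 4*sqrt(2)), (z - 5)*(z - 3/2)*(z - 1/2)) = 1
(5) = gcd((q + 1/2)*(q + 5), (q - 1)*(q + 1/2)) = q + 1/2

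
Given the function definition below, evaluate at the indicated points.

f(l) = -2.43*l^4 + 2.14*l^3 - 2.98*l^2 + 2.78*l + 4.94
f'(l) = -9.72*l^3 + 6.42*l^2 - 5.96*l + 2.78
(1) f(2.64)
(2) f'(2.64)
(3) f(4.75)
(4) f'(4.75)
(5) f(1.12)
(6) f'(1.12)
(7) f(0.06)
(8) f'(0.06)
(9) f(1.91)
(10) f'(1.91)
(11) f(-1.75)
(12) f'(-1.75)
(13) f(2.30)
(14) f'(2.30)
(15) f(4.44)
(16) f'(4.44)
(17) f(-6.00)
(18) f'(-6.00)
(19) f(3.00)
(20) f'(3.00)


(1) = -87.15
(2) = -147.06
(3) = -1056.77
(4) = -922.39
(5) = 3.50
(6) = -9.50
(7) = 5.10
(8) = 2.44
(9) = -18.05
(10) = -52.91
(11) = -43.31
(12) = 84.96
(13) = -46.39
(14) = -95.23
(15) = -798.51
(16) = -747.90
(17) = -3730.54
(18) = 2369.18
(19) = -152.59
(20) = -219.76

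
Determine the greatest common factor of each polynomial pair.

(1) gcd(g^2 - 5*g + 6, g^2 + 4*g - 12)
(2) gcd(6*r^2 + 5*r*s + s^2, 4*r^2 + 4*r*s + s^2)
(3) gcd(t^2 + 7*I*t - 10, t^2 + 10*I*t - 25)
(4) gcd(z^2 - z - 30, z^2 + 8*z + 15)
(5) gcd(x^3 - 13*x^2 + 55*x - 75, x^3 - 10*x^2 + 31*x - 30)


(1) = gcd((g - 3)*(g - 2), (g - 2)*(g + 6)) = g - 2
(2) = gcd((2*r + s)*(3*r + s), (2*r + s)^2) = 2*r + s
(3) = t + 5*I
(4) = gcd((z - 6)*(z + 5), (z + 3)*(z + 5)) = z + 5
(5) = x^2 - 8*x + 15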